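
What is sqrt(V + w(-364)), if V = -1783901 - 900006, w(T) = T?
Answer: I*sqrt(2684271) ≈ 1638.4*I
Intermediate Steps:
V = -2683907
sqrt(V + w(-364)) = sqrt(-2683907 - 364) = sqrt(-2684271) = I*sqrt(2684271)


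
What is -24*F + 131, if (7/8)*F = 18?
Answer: -2539/7 ≈ -362.71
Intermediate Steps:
F = 144/7 (F = (8/7)*18 = 144/7 ≈ 20.571)
-24*F + 131 = -24*144/7 + 131 = -3456/7 + 131 = -2539/7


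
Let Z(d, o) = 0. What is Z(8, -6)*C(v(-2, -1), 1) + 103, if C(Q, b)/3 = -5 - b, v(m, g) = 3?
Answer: 103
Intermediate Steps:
C(Q, b) = -15 - 3*b (C(Q, b) = 3*(-5 - b) = -15 - 3*b)
Z(8, -6)*C(v(-2, -1), 1) + 103 = 0*(-15 - 3*1) + 103 = 0*(-15 - 3) + 103 = 0*(-18) + 103 = 0 + 103 = 103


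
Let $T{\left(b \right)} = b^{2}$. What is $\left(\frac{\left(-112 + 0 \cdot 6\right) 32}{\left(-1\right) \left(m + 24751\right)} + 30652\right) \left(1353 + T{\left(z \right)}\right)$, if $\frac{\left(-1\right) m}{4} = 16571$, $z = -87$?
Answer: $\frac{11358294245304}{41533} \approx 2.7348 \cdot 10^{8}$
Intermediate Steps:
$m = -66284$ ($m = \left(-4\right) 16571 = -66284$)
$\left(\frac{\left(-112 + 0 \cdot 6\right) 32}{\left(-1\right) \left(m + 24751\right)} + 30652\right) \left(1353 + T{\left(z \right)}\right) = \left(\frac{\left(-112 + 0 \cdot 6\right) 32}{\left(-1\right) \left(-66284 + 24751\right)} + 30652\right) \left(1353 + \left(-87\right)^{2}\right) = \left(\frac{\left(-112 + 0\right) 32}{\left(-1\right) \left(-41533\right)} + 30652\right) \left(1353 + 7569\right) = \left(\frac{\left(-112\right) 32}{41533} + 30652\right) 8922 = \left(\left(-3584\right) \frac{1}{41533} + 30652\right) 8922 = \left(- \frac{3584}{41533} + 30652\right) 8922 = \frac{1273065932}{41533} \cdot 8922 = \frac{11358294245304}{41533}$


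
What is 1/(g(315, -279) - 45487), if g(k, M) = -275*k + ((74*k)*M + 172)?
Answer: -1/6635430 ≈ -1.5071e-7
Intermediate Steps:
g(k, M) = 172 - 275*k + 74*M*k (g(k, M) = -275*k + (74*M*k + 172) = -275*k + (172 + 74*M*k) = 172 - 275*k + 74*M*k)
1/(g(315, -279) - 45487) = 1/((172 - 275*315 + 74*(-279)*315) - 45487) = 1/((172 - 86625 - 6503490) - 45487) = 1/(-6589943 - 45487) = 1/(-6635430) = -1/6635430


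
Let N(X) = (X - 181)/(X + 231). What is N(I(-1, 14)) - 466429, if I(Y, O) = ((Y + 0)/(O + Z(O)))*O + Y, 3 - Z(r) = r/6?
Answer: -2350339756/5039 ≈ -4.6643e+5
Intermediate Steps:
Z(r) = 3 - r/6
I(Y, O) = Y + O*Y/(3 + 5*O/6) (I(Y, O) = ((Y + 0)/(O + (3 - O/6)))*O + Y = (Y/(3 + 5*O/6))*O + Y = O*Y/(3 + 5*O/6) + Y = Y + O*Y/(3 + 5*O/6))
N(X) = (-181 + X)/(231 + X)
N(I(-1, 14)) - 466429 = (-181 - (18 + 11*14)/(18 + 5*14))/(231 - (18 + 11*14)/(18 + 5*14)) - 466429 = (-181 - (18 + 154)/(18 + 70))/(231 - (18 + 154)/(18 + 70)) - 466429 = (-181 - 1*172/88)/(231 - 1*172/88) - 466429 = (-181 - 1*1/88*172)/(231 - 1*1/88*172) - 466429 = (-181 - 43/22)/(231 - 43/22) - 466429 = -4025/22/(5039/22) - 466429 = (22/5039)*(-4025/22) - 466429 = -4025/5039 - 466429 = -2350339756/5039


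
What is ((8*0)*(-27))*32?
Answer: 0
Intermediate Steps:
((8*0)*(-27))*32 = (0*(-27))*32 = 0*32 = 0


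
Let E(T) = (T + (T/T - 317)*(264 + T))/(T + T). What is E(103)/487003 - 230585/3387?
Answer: -23133283319833/339792707166 ≈ -68.081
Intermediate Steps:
E(T) = (-83424 - 315*T)/(2*T) (E(T) = (T + (1 - 317)*(264 + T))/((2*T)) = (T - 316*(264 + T))*(1/(2*T)) = (T + (-83424 - 316*T))*(1/(2*T)) = (-83424 - 315*T)*(1/(2*T)) = (-83424 - 315*T)/(2*T))
E(103)/487003 - 230585/3387 = (-315/2 - 41712/103)/487003 - 230585/3387 = (-315/2 - 41712*1/103)*(1/487003) - 230585*1/3387 = (-315/2 - 41712/103)*(1/487003) - 230585/3387 = -115869/206*1/487003 - 230585/3387 = -115869/100322618 - 230585/3387 = -23133283319833/339792707166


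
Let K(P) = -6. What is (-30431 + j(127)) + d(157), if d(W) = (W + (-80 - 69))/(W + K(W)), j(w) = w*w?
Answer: -2159594/151 ≈ -14302.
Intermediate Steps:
j(w) = w²
d(W) = (-149 + W)/(-6 + W) (d(W) = (W + (-80 - 69))/(W - 6) = (W - 149)/(-6 + W) = (-149 + W)/(-6 + W))
(-30431 + j(127)) + d(157) = (-30431 + 127²) + (-149 + 157)/(-6 + 157) = (-30431 + 16129) + 8/151 = -14302 + (1/151)*8 = -14302 + 8/151 = -2159594/151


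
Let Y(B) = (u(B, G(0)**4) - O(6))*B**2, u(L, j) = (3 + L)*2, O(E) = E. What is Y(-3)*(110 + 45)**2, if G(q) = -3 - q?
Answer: -1297350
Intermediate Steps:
u(L, j) = 6 + 2*L
Y(B) = 2*B**3 (Y(B) = ((6 + 2*B) - 1*6)*B**2 = ((6 + 2*B) - 6)*B**2 = (2*B)*B**2 = 2*B**3)
Y(-3)*(110 + 45)**2 = (2*(-3)**3)*(110 + 45)**2 = (2*(-27))*155**2 = -54*24025 = -1297350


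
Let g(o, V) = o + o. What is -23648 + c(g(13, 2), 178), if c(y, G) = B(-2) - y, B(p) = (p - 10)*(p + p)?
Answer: -23626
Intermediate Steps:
B(p) = 2*p*(-10 + p) (B(p) = (-10 + p)*(2*p) = 2*p*(-10 + p))
g(o, V) = 2*o
c(y, G) = 48 - y (c(y, G) = 2*(-2)*(-10 - 2) - y = 2*(-2)*(-12) - y = 48 - y)
-23648 + c(g(13, 2), 178) = -23648 + (48 - 2*13) = -23648 + (48 - 1*26) = -23648 + (48 - 26) = -23648 + 22 = -23626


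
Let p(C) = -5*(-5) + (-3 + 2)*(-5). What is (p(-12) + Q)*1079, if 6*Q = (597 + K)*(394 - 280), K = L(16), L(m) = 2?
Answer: 12312469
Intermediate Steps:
K = 2
p(C) = 30 (p(C) = 25 - 1*(-5) = 25 + 5 = 30)
Q = 11381 (Q = ((597 + 2)*(394 - 280))/6 = (599*114)/6 = (⅙)*68286 = 11381)
(p(-12) + Q)*1079 = (30 + 11381)*1079 = 11411*1079 = 12312469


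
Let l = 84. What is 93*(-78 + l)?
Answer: 558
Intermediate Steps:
93*(-78 + l) = 93*(-78 + 84) = 93*6 = 558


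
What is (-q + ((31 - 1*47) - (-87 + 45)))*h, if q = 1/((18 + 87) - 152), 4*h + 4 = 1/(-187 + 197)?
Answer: -47697/1880 ≈ -25.371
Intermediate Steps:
h = -39/40 (h = -1 + 1/(4*(-187 + 197)) = -1 + (1/4)/10 = -1 + (1/4)*(1/10) = -1 + 1/40 = -39/40 ≈ -0.97500)
q = -1/47 (q = 1/(105 - 152) = 1/(-47) = -1/47 ≈ -0.021277)
(-q + ((31 - 1*47) - (-87 + 45)))*h = (-1*(-1/47) + ((31 - 1*47) - (-87 + 45)))*(-39/40) = (1/47 + ((31 - 47) - 1*(-42)))*(-39/40) = (1/47 + (-16 + 42))*(-39/40) = (1/47 + 26)*(-39/40) = (1223/47)*(-39/40) = -47697/1880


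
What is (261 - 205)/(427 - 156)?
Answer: 56/271 ≈ 0.20664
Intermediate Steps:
(261 - 205)/(427 - 156) = 56/271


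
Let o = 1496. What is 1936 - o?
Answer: 440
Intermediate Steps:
1936 - o = 1936 - 1*1496 = 1936 - 1496 = 440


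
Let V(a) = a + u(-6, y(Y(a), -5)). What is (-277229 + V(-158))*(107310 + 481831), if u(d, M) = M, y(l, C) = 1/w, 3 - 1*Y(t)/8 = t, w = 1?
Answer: -163419465426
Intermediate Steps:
Y(t) = 24 - 8*t
y(l, C) = 1 (y(l, C) = 1/1 = 1)
V(a) = 1 + a (V(a) = a + 1 = 1 + a)
(-277229 + V(-158))*(107310 + 481831) = (-277229 + (1 - 158))*(107310 + 481831) = (-277229 - 157)*589141 = -277386*589141 = -163419465426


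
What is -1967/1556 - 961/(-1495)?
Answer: -1445349/2326220 ≈ -0.62133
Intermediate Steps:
-1967/1556 - 961/(-1495) = -1967*1/1556 - 961*(-1/1495) = -1967/1556 + 961/1495 = -1445349/2326220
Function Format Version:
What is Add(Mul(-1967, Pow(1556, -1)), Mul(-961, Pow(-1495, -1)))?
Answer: Rational(-1445349, 2326220) ≈ -0.62133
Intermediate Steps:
Add(Mul(-1967, Pow(1556, -1)), Mul(-961, Pow(-1495, -1))) = Add(Mul(-1967, Rational(1, 1556)), Mul(-961, Rational(-1, 1495))) = Add(Rational(-1967, 1556), Rational(961, 1495)) = Rational(-1445349, 2326220)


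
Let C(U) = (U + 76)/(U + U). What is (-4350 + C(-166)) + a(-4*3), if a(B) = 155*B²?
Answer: 2983065/166 ≈ 17970.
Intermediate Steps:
C(U) = (76 + U)/(2*U) (C(U) = (76 + U)/((2*U)) = (76 + U)*(1/(2*U)) = (76 + U)/(2*U))
(-4350 + C(-166)) + a(-4*3) = (-4350 + (½)*(76 - 166)/(-166)) + 155*(-4*3)² = (-4350 + (½)*(-1/166)*(-90)) + 155*(-12)² = (-4350 + 45/166) + 155*144 = -722055/166 + 22320 = 2983065/166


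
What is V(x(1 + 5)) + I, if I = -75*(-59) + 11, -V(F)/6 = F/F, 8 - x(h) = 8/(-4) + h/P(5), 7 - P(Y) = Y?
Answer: 4430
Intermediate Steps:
P(Y) = 7 - Y
x(h) = 10 - h/2 (x(h) = 8 - (8/(-4) + h/(7 - 1*5)) = 8 - (8*(-¼) + h/(7 - 5)) = 8 - (-2 + h/2) = 8 + (2 - h/2) = 10 - h/2)
V(F) = -6 (V(F) = -6*F/F = -6*1 = -6)
I = 4436 (I = 4425 + 11 = 4436)
V(x(1 + 5)) + I = -6 + 4436 = 4430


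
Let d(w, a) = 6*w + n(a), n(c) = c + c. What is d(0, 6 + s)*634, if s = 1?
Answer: 8876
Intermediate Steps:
n(c) = 2*c
d(w, a) = 2*a + 6*w (d(w, a) = 6*w + 2*a = 2*a + 6*w)
d(0, 6 + s)*634 = (2*(6 + 1) + 6*0)*634 = (2*7 + 0)*634 = (14 + 0)*634 = 14*634 = 8876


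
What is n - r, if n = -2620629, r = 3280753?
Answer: -5901382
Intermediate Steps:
n - r = -2620629 - 1*3280753 = -2620629 - 3280753 = -5901382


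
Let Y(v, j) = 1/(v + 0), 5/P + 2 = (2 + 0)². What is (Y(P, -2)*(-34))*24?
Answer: -1632/5 ≈ -326.40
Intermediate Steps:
P = 5/2 (P = 5/(-2 + (2 + 0)²) = 5/(-2 + 2²) = 5/(-2 + 4) = 5/2 ≈ 2.5000)
Y(v, j) = 1/v
(Y(P, -2)*(-34))*24 = (-34/(5/2))*24 = ((⅖)*(-34))*24 = -68/5*24 = -1632/5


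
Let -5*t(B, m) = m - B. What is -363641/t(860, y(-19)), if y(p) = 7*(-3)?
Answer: -1818205/881 ≈ -2063.8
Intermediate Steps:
y(p) = -21
t(B, m) = -m/5 + B/5 (t(B, m) = -(m - B)/5 = -m/5 + B/5)
-363641/t(860, y(-19)) = -363641/(-⅕*(-21) + (⅕)*860) = -363641/(21/5 + 172) = -363641/881/5 = -363641*5/881 = -1818205/881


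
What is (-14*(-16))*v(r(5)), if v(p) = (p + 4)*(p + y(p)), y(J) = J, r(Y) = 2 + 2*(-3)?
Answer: 0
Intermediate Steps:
r(Y) = -4 (r(Y) = 2 - 6 = -4)
v(p) = 2*p*(4 + p) (v(p) = (p + 4)*(p + p) = (4 + p)*(2*p) = 2*p*(4 + p))
(-14*(-16))*v(r(5)) = (-14*(-16))*(2*(-4)*(4 - 4)) = 224*(2*(-4)*0) = 224*0 = 0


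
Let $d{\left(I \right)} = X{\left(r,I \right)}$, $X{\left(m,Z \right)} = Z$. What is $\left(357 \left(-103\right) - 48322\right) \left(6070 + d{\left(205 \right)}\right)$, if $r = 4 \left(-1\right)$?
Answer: $-533958575$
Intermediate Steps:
$r = -4$
$d{\left(I \right)} = I$
$\left(357 \left(-103\right) - 48322\right) \left(6070 + d{\left(205 \right)}\right) = \left(357 \left(-103\right) - 48322\right) \left(6070 + 205\right) = \left(-36771 - 48322\right) 6275 = \left(-85093\right) 6275 = -533958575$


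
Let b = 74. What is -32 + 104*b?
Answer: 7664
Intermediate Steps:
-32 + 104*b = -32 + 104*74 = -32 + 7696 = 7664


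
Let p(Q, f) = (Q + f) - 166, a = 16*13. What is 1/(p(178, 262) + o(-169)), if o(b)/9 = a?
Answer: 1/2146 ≈ 0.00046598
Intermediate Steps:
a = 208
o(b) = 1872 (o(b) = 9*208 = 1872)
p(Q, f) = -166 + Q + f
1/(p(178, 262) + o(-169)) = 1/((-166 + 178 + 262) + 1872) = 1/(274 + 1872) = 1/2146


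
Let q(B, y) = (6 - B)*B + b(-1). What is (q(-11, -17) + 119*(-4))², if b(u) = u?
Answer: 440896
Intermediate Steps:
q(B, y) = -1 + B*(6 - B) (q(B, y) = (6 - B)*B - 1 = B*(6 - B) - 1 = -1 + B*(6 - B))
(q(-11, -17) + 119*(-4))² = ((-1 - 1*(-11)² + 6*(-11)) + 119*(-4))² = ((-1 - 1*121 - 66) - 476)² = ((-1 - 121 - 66) - 476)² = (-188 - 476)² = (-664)² = 440896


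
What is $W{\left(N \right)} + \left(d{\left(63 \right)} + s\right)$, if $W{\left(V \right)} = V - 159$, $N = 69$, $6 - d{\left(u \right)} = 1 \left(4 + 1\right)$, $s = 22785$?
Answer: $22696$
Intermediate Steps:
$d{\left(u \right)} = 1$ ($d{\left(u \right)} = 6 - 1 \left(4 + 1\right) = 6 - 1 \cdot 5 = 6 - 5 = 1$)
$W{\left(V \right)} = -159 + V$
$W{\left(N \right)} + \left(d{\left(63 \right)} + s\right) = \left(-159 + 69\right) + \left(1 + 22785\right) = -90 + 22786 = 22696$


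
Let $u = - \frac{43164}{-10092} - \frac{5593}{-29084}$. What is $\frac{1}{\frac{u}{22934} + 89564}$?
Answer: $\frac{560957475496}{50241595444642605} \approx 1.1165 \cdot 10^{-5}$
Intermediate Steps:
$u = \frac{109318861}{24459644}$ ($u = \left(-43164\right) \left(- \frac{1}{10092}\right) - - \frac{5593}{29084} = \frac{3597}{841} + \frac{5593}{29084} = \frac{109318861}{24459644} \approx 4.4694$)
$\frac{1}{\frac{u}{22934} + 89564} = \frac{1}{\frac{109318861}{24459644 \cdot 22934} + 89564} = \frac{1}{\frac{109318861}{24459644} \cdot \frac{1}{22934} + 89564} = \frac{1}{\frac{109318861}{560957475496} + 89564} = \frac{1}{\frac{50241595444642605}{560957475496}} = \frac{560957475496}{50241595444642605}$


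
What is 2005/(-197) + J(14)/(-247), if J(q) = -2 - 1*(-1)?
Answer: -495038/48659 ≈ -10.174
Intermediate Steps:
J(q) = -1 (J(q) = -2 + 1 = -1)
2005/(-197) + J(14)/(-247) = 2005/(-197) - 1/(-247) = 2005*(-1/197) - 1*(-1/247) = -2005/197 + 1/247 = -495038/48659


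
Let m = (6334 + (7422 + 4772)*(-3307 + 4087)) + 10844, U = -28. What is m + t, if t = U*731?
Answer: 9508030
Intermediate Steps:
t = -20468 (t = -28*731 = -20468)
m = 9528498 (m = (6334 + 12194*780) + 10844 = (6334 + 9511320) + 10844 = 9517654 + 10844 = 9528498)
m + t = 9528498 - 20468 = 9508030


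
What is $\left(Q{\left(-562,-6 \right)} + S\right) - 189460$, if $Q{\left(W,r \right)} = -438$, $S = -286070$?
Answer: $-475968$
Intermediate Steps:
$\left(Q{\left(-562,-6 \right)} + S\right) - 189460 = \left(-438 - 286070\right) - 189460 = -286508 - 189460 = -475968$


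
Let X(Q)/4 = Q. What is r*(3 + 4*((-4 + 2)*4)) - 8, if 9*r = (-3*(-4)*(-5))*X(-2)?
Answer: -4664/3 ≈ -1554.7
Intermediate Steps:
X(Q) = 4*Q
r = 160/3 (r = ((-3*(-4)*(-5))*(4*(-2)))/9 = ((12*(-5))*(-8))/9 = (-60*(-8))/9 = (1/9)*480 = 160/3 ≈ 53.333)
r*(3 + 4*((-4 + 2)*4)) - 8 = 160*(3 + 4*((-4 + 2)*4))/3 - 8 = 160*(3 + 4*(-2*4))/3 - 8 = 160*(3 + 4*(-8))/3 - 8 = 160*(3 - 32)/3 - 8 = (160/3)*(-29) - 8 = -4640/3 - 8 = -4664/3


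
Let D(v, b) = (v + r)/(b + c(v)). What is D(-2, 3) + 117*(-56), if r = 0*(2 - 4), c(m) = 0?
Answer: -19658/3 ≈ -6552.7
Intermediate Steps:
r = 0 (r = 0*(-2) = 0)
D(v, b) = v/b (D(v, b) = (v + 0)/(b + 0) = v/b)
D(-2, 3) + 117*(-56) = -2/3 + 117*(-56) = -2*⅓ - 6552 = -⅔ - 6552 = -19658/3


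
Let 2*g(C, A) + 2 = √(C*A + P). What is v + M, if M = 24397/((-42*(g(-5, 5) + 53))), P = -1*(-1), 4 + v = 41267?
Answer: 1173821504/28455 + 24397*I*√6/113820 ≈ 41252.0 + 0.52504*I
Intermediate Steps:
v = 41263 (v = -4 + 41267 = 41263)
P = 1
g(C, A) = -1 + √(1 + A*C)/2 (g(C, A) = -1 + √(C*A + 1)/2 = -1 + √(A*C + 1)/2 = -1 + √(1 + A*C)/2)
M = 24397/(-2184 - 42*I*√6) (M = 24397/((-42*((-1 + √(1 + 5*(-5))/2) + 53))) = 24397/((-42*((-1 + √(1 - 25)/2) + 53))) = 24397/((-42*((-1 + √(-24)/2) + 53))) = 24397/((-42*((-1 + (2*I*√6)/2) + 53))) = 24397/((-42*((-1 + I*√6) + 53))) = 24397/((-42*(52 + I*√6))) = 24397/(-2184 - 42*I*√6) ≈ -11.146 + 0.52504*I)
v + M = 41263 + (-317161/28455 + 24397*I*√6/113820) = 1173821504/28455 + 24397*I*√6/113820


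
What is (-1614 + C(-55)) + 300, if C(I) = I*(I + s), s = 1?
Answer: 1656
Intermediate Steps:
C(I) = I*(1 + I) (C(I) = I*(I + 1) = I*(1 + I))
(-1614 + C(-55)) + 300 = (-1614 - 55*(1 - 55)) + 300 = (-1614 - 55*(-54)) + 300 = (-1614 + 2970) + 300 = 1356 + 300 = 1656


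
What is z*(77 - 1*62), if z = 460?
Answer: 6900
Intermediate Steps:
z*(77 - 1*62) = 460*(77 - 1*62) = 460*(77 - 62) = 460*15 = 6900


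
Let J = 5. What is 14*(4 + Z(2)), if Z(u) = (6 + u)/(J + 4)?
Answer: 616/9 ≈ 68.444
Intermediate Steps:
Z(u) = 2/3 + u/9 (Z(u) = (6 + u)/(5 + 4) = (6 + u)/9 = (6 + u)*(1/9) = 2/3 + u/9)
14*(4 + Z(2)) = 14*(4 + (2/3 + (1/9)*2)) = 14*(4 + (2/3 + 2/9)) = 14*(4 + 8/9) = 14*(44/9) = 616/9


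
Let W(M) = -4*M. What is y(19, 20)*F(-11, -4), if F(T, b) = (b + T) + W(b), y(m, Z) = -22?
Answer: -22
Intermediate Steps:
F(T, b) = T - 3*b (F(T, b) = (b + T) - 4*b = (T + b) - 4*b = T - 3*b)
y(19, 20)*F(-11, -4) = -22*(-11 - 3*(-4)) = -22*(-11 + 12) = -22*1 = -22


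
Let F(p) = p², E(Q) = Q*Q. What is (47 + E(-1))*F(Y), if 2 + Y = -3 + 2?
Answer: 432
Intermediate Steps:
E(Q) = Q²
Y = -3 (Y = -2 + (-3 + 2) = -2 - 1 = -3)
(47 + E(-1))*F(Y) = (47 + (-1)²)*(-3)² = (47 + 1)*9 = 48*9 = 432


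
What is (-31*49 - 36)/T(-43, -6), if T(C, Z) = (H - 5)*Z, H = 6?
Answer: 1555/6 ≈ 259.17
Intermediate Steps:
T(C, Z) = Z (T(C, Z) = (6 - 5)*Z = 1*Z = Z)
(-31*49 - 36)/T(-43, -6) = (-31*49 - 36)/(-6) = (-1519 - 36)*(-1/6) = -1555*(-1/6) = 1555/6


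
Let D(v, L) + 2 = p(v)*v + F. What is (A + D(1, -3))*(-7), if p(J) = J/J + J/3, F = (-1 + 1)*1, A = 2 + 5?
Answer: -133/3 ≈ -44.333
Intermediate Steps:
A = 7
F = 0 (F = 0*1 = 0)
p(J) = 1 + J/3 (p(J) = 1 + J*(⅓) = 1 + J/3)
D(v, L) = -2 + v*(1 + v/3) (D(v, L) = -2 + ((1 + v/3)*v + 0) = -2 + (v*(1 + v/3) + 0) = -2 + v*(1 + v/3))
(A + D(1, -3))*(-7) = (7 + (-2 + (⅓)*1*(3 + 1)))*(-7) = (7 + (-2 + (⅓)*1*4))*(-7) = (7 + (-2 + 4/3))*(-7) = (7 - ⅔)*(-7) = (19/3)*(-7) = -133/3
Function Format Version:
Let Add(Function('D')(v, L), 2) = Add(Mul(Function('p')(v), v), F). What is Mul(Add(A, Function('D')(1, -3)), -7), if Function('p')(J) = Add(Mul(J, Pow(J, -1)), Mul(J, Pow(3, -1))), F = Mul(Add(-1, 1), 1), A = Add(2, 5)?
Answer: Rational(-133, 3) ≈ -44.333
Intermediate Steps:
A = 7
F = 0 (F = Mul(0, 1) = 0)
Function('p')(J) = Add(1, Mul(Rational(1, 3), J)) (Function('p')(J) = Add(1, Mul(J, Rational(1, 3))) = Add(1, Mul(Rational(1, 3), J)))
Function('D')(v, L) = Add(-2, Mul(v, Add(1, Mul(Rational(1, 3), v)))) (Function('D')(v, L) = Add(-2, Add(Mul(Add(1, Mul(Rational(1, 3), v)), v), 0)) = Add(-2, Add(Mul(v, Add(1, Mul(Rational(1, 3), v))), 0)) = Add(-2, Mul(v, Add(1, Mul(Rational(1, 3), v)))))
Mul(Add(A, Function('D')(1, -3)), -7) = Mul(Add(7, Add(-2, Mul(Rational(1, 3), 1, Add(3, 1)))), -7) = Mul(Add(7, Add(-2, Mul(Rational(1, 3), 1, 4))), -7) = Mul(Add(7, Add(-2, Rational(4, 3))), -7) = Mul(Add(7, Rational(-2, 3)), -7) = Mul(Rational(19, 3), -7) = Rational(-133, 3)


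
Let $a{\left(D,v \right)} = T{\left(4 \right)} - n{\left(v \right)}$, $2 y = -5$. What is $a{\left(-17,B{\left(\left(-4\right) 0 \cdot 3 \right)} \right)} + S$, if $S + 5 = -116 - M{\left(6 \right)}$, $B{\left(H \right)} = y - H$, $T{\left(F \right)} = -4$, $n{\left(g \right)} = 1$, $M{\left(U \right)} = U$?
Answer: $-132$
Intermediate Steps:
$y = - \frac{5}{2}$ ($y = \frac{1}{2} \left(-5\right) = - \frac{5}{2} \approx -2.5$)
$B{\left(H \right)} = - \frac{5}{2} - H$
$a{\left(D,v \right)} = -5$ ($a{\left(D,v \right)} = -4 - 1 = -5$)
$S = -127$ ($S = -5 - 122 = -127$)
$a{\left(-17,B{\left(\left(-4\right) 0 \cdot 3 \right)} \right)} + S = -5 - 127 = -132$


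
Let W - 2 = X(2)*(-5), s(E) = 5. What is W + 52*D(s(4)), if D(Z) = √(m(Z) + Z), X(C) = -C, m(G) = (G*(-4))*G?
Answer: 12 + 52*I*√95 ≈ 12.0 + 506.83*I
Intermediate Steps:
m(G) = -4*G² (m(G) = (-4*G)*G = -4*G²)
W = 12 (W = 2 - 1*2*(-5) = 2 - 2*(-5) = 2 + 10 = 12)
D(Z) = √(Z - 4*Z²) (D(Z) = √(-4*Z² + Z) = √(Z - 4*Z²))
W + 52*D(s(4)) = 12 + 52*√(5*(1 - 4*5)) = 12 + 52*√(5*(1 - 20)) = 12 + 52*√(5*(-19)) = 12 + 52*√(-95) = 12 + 52*(I*√95) = 12 + 52*I*√95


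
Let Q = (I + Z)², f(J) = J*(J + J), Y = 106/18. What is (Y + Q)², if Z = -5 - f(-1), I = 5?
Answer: 7921/81 ≈ 97.790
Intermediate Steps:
Y = 53/9 (Y = 106*(1/18) = 53/9 ≈ 5.8889)
f(J) = 2*J² (f(J) = J*(2*J) = 2*J²)
Z = -7 (Z = -5 - 2*(-1)² = -5 - 2 = -7)
Q = 4 (Q = (5 - 7)² = (-2)² = 4)
(Y + Q)² = (53/9 + 4)² = (89/9)² = 7921/81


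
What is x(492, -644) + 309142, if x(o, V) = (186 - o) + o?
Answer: 309328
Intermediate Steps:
x(o, V) = 186
x(492, -644) + 309142 = 186 + 309142 = 309328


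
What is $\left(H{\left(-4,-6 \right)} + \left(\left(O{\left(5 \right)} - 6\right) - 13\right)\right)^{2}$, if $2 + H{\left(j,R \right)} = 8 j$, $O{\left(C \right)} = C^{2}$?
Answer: $784$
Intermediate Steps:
$H{\left(j,R \right)} = -2 + 8 j$
$\left(H{\left(-4,-6 \right)} + \left(\left(O{\left(5 \right)} - 6\right) - 13\right)\right)^{2} = \left(\left(-2 + 8 \left(-4\right)\right) - \left(19 - 25\right)\right)^{2} = \left(\left(-2 - 32\right) + \left(\left(25 - 6\right) - 13\right)\right)^{2} = \left(-34 + \left(19 - 13\right)\right)^{2} = \left(-34 + 6\right)^{2} = \left(-28\right)^{2} = 784$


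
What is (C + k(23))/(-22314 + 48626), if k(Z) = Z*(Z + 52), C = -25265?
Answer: -535/598 ≈ -0.89465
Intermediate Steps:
k(Z) = Z*(52 + Z)
(C + k(23))/(-22314 + 48626) = (-25265 + 23*(52 + 23))/(-22314 + 48626) = (-25265 + 23*75)/26312 = (-25265 + 1725)*(1/26312) = -23540*1/26312 = -535/598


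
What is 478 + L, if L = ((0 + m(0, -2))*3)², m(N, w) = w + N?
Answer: 514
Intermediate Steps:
m(N, w) = N + w
L = 36 (L = ((0 + (0 - 2))*3)² = ((0 - 2)*3)² = (-2*3)² = (-6)² = 36)
478 + L = 478 + 36 = 514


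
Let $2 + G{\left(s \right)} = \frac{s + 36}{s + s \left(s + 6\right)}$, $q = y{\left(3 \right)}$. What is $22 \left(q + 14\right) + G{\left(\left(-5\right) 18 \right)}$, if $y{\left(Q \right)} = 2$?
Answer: $\frac{145247}{415} \approx 349.99$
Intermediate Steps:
$q = 2$
$G{\left(s \right)} = -2 + \frac{36 + s}{s + s \left(6 + s\right)}$ ($G{\left(s \right)} = -2 + \frac{s + 36}{s + s \left(s + 6\right)} = -2 + \frac{36 + s}{s + s \left(6 + s\right)}$)
$22 \left(q + 14\right) + G{\left(\left(-5\right) 18 \right)} = 22 \left(2 + 14\right) + \frac{36 - 13 \left(\left(-5\right) 18\right) - 2 \left(\left(-5\right) 18\right)^{2}}{\left(-5\right) 18 \left(7 - 90\right)} = 22 \cdot 16 + \frac{36 - -1170 - 2 \left(-90\right)^{2}}{\left(-90\right) \left(7 - 90\right)} = 352 - \frac{36 + 1170 - 16200}{90 \left(-83\right)} = 352 - - \frac{36 + 1170 - 16200}{7470} = 352 - \left(- \frac{1}{7470}\right) \left(-14994\right) = 352 - \frac{833}{415} = \frac{145247}{415}$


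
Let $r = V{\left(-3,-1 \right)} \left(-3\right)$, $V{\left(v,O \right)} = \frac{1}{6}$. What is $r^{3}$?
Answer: $- \frac{1}{8} \approx -0.125$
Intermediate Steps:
$V{\left(v,O \right)} = \frac{1}{6}$
$r = - \frac{1}{2}$ ($r = \frac{1}{6} \left(-3\right) = - \frac{1}{2} \approx -0.5$)
$r^{3} = \left(- \frac{1}{2}\right)^{3} = - \frac{1}{8}$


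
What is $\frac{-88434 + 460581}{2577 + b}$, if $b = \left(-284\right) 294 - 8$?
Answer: $- \frac{372147}{80927} \approx -4.5985$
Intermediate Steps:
$b = -83504$ ($b = -83496 - 8 = -83504$)
$\frac{-88434 + 460581}{2577 + b} = \frac{-88434 + 460581}{2577 - 83504} = \frac{372147}{-80927} = 372147 \left(- \frac{1}{80927}\right) = - \frac{372147}{80927}$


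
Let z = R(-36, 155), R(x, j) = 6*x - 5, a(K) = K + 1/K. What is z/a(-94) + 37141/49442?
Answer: 1355323125/436918954 ≈ 3.1020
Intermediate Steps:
R(x, j) = -5 + 6*x
z = -221 (z = -5 + 6*(-36) = -5 - 216 = -221)
z/a(-94) + 37141/49442 = -221/(-94 + 1/(-94)) + 37141/49442 = -221/(-94 - 1/94) + 37141*(1/49442) = -221/(-8837/94) + 37141/49442 = -221*(-94/8837) + 37141/49442 = 20774/8837 + 37141/49442 = 1355323125/436918954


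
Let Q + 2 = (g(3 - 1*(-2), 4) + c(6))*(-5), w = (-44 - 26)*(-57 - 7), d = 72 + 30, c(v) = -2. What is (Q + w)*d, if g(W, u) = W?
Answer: 455226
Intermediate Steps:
d = 102
w = 4480 (w = -70*(-64) = 4480)
Q = -17 (Q = -2 + ((3 - 1*(-2)) - 2)*(-5) = -2 + ((3 + 2) - 2)*(-5) = -2 + (5 - 2)*(-5) = -2 + 3*(-5) = -2 - 15 = -17)
(Q + w)*d = (-17 + 4480)*102 = 4463*102 = 455226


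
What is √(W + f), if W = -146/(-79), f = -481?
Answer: I*√2990387/79 ≈ 21.89*I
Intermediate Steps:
W = 146/79 (W = -146*(-1/79) = 146/79 ≈ 1.8481)
√(W + f) = √(146/79 - 481) = √(-37853/79) = I*√2990387/79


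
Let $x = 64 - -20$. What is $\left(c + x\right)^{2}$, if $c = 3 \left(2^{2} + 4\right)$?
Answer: $11664$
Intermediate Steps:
$x = 84$ ($x = 64 + 20 = 84$)
$c = 24$ ($c = 3 \left(4 + 4\right) = 3 \cdot 8 = 24$)
$\left(c + x\right)^{2} = \left(24 + 84\right)^{2} = 108^{2} = 11664$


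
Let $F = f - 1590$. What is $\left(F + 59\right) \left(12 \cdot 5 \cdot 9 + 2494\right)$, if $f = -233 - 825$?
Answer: $-7855026$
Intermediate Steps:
$f = -1058$ ($f = -233 - 825 = -1058$)
$F = -2648$ ($F = -1058 - 1590 = -2648$)
$\left(F + 59\right) \left(12 \cdot 5 \cdot 9 + 2494\right) = \left(-2648 + 59\right) \left(12 \cdot 5 \cdot 9 + 2494\right) = - 2589 \left(60 \cdot 9 + 2494\right) = - 2589 \left(540 + 2494\right) = \left(-2589\right) 3034 = -7855026$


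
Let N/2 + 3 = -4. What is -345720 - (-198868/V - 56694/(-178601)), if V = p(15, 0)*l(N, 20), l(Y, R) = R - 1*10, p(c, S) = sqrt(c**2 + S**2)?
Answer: -4613190569216/13395075 ≈ -3.4439e+5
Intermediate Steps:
N = -14 (N = -6 + 2*(-4) = -6 - 8 = -14)
p(c, S) = sqrt(S**2 + c**2)
l(Y, R) = -10 + R (l(Y, R) = R - 10 = -10 + R)
V = 150 (V = sqrt(0**2 + 15**2)*(-10 + 20) = sqrt(0 + 225)*10 = sqrt(225)*10 = 15*10 = 150)
-345720 - (-198868/V - 56694/(-178601)) = -345720 - (-198868/150 - 56694/(-178601)) = -345720 - (-198868*1/150 - 56694*(-1/178601)) = -345720 - (-99434/75 + 56694/178601) = -345720 - 1*(-17754759784/13395075) = -345720 + 17754759784/13395075 = -4613190569216/13395075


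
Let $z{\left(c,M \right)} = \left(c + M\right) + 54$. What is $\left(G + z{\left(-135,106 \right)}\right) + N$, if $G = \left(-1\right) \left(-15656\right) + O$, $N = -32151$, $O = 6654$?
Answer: $-9816$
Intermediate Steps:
$z{\left(c,M \right)} = 54 + M + c$ ($z{\left(c,M \right)} = \left(M + c\right) + 54 = 54 + M + c$)
$G = 22310$ ($G = \left(-1\right) \left(-15656\right) + 6654 = 15656 + 6654 = 22310$)
$\left(G + z{\left(-135,106 \right)}\right) + N = \left(22310 + \left(54 + 106 - 135\right)\right) - 32151 = \left(22310 + 25\right) - 32151 = 22335 - 32151 = -9816$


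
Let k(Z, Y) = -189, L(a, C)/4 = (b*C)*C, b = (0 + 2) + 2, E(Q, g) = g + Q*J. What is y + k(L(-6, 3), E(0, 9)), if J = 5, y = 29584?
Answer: 29395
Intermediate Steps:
E(Q, g) = g + 5*Q (E(Q, g) = g + Q*5 = g + 5*Q)
b = 4 (b = 2 + 2 = 4)
L(a, C) = 16*C² (L(a, C) = 4*((4*C)*C) = 4*(4*C²) = 16*C²)
y + k(L(-6, 3), E(0, 9)) = 29584 - 189 = 29395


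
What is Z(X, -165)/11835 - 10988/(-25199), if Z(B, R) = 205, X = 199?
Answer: 27041755/59646033 ≈ 0.45337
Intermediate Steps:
Z(X, -165)/11835 - 10988/(-25199) = 205/11835 - 10988/(-25199) = 205*(1/11835) - 10988*(-1/25199) = 41/2367 + 10988/25199 = 27041755/59646033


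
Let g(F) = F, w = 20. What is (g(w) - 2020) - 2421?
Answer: -4421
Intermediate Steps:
(g(w) - 2020) - 2421 = (20 - 2020) - 2421 = -2000 - 2421 = -4421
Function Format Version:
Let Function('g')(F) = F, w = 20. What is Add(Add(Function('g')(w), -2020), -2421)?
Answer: -4421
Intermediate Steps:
Add(Add(Function('g')(w), -2020), -2421) = Add(Add(20, -2020), -2421) = Add(-2000, -2421) = -4421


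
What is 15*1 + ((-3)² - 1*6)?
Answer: 18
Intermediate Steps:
15*1 + ((-3)² - 1*6) = 15 + (9 - 6) = 15 + 3 = 18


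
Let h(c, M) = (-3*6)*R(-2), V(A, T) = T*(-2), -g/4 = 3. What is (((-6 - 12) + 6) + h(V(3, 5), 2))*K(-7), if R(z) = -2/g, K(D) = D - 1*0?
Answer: 105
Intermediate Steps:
K(D) = D (K(D) = D + 0 = D)
g = -12 (g = -4*3 = -12)
R(z) = ⅙ (R(z) = -2/(-12) = -2*(-1/12) = ⅙)
V(A, T) = -2*T
h(c, M) = -3 (h(c, M) = -3*6*(⅙) = -18*⅙ = -3)
(((-6 - 12) + 6) + h(V(3, 5), 2))*K(-7) = (((-6 - 12) + 6) - 3)*(-7) = ((-18 + 6) - 3)*(-7) = (-12 - 3)*(-7) = -15*(-7) = 105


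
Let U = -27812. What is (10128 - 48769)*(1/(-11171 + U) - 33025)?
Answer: 49746947990216/38983 ≈ 1.2761e+9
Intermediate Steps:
(10128 - 48769)*(1/(-11171 + U) - 33025) = (10128 - 48769)*(1/(-11171 - 27812) - 33025) = -38641*(1/(-38983) - 33025) = -38641*(-1/38983 - 33025) = -38641*(-1287413576/38983) = 49746947990216/38983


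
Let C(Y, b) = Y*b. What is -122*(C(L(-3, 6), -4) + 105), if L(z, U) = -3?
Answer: -14274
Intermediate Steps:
-122*(C(L(-3, 6), -4) + 105) = -122*(-3*(-4) + 105) = -122*(12 + 105) = -122*117 = -14274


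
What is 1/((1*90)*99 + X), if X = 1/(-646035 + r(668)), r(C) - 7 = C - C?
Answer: 646028/5756109479 ≈ 0.00011223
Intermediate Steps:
r(C) = 7 (r(C) = 7 + (C - C) = 7 + 0 = 7)
X = -1/646028 (X = 1/(-646035 + 7) = 1/(-646028) = -1/646028 ≈ -1.5479e-6)
1/((1*90)*99 + X) = 1/((1*90)*99 - 1/646028) = 1/(90*99 - 1/646028) = 1/(8910 - 1/646028) = 1/(5756109479/646028) = 646028/5756109479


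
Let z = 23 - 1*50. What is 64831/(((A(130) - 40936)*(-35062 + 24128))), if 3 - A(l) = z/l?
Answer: 4214015/29091344821 ≈ 0.00014485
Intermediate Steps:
z = -27 (z = 23 - 50 = -27)
A(l) = 3 + 27/l (A(l) = 3 - (-27)/l = 3 + 27/l)
64831/(((A(130) - 40936)*(-35062 + 24128))) = 64831/((((3 + 27/130) - 40936)*(-35062 + 24128))) = 64831/((((3 + 27*(1/130)) - 40936)*(-10934))) = 64831/((((3 + 27/130) - 40936)*(-10934))) = 64831/(((417/130 - 40936)*(-10934))) = 64831/((-5321263/130*(-10934))) = 64831/(29091344821/65) = 64831*(65/29091344821) = 4214015/29091344821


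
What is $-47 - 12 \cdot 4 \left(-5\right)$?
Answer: $193$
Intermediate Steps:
$-47 - 12 \cdot 4 \left(-5\right) = -47 - -240 = -47 + 240 = 193$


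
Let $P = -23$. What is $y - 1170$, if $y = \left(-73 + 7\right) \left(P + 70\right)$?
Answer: $-4272$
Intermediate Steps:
$y = -3102$ ($y = \left(-73 + 7\right) \left(-23 + 70\right) = \left(-66\right) 47 = -3102$)
$y - 1170 = -3102 - 1170 = -4272$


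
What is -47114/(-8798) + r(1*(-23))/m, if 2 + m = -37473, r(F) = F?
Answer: 882899752/164852525 ≈ 5.3557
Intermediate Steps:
m = -37475 (m = -2 - 37473 = -37475)
-47114/(-8798) + r(1*(-23))/m = -47114/(-8798) + (1*(-23))/(-37475) = -47114*(-1/8798) - 23*(-1/37475) = 23557/4399 + 23/37475 = 882899752/164852525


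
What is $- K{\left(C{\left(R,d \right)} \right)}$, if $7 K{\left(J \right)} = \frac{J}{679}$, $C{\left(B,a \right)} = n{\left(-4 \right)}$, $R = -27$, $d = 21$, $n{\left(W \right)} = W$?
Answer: $\frac{4}{4753} \approx 0.00084157$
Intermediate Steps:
$C{\left(B,a \right)} = -4$
$K{\left(J \right)} = \frac{J}{4753}$ ($K{\left(J \right)} = \frac{J \frac{1}{679}}{7} = \frac{\frac{1}{679} J}{7} = \frac{J}{4753}$)
$- K{\left(C{\left(R,d \right)} \right)} = - \frac{-4}{4753} = \left(-1\right) \left(- \frac{4}{4753}\right) = \frac{4}{4753}$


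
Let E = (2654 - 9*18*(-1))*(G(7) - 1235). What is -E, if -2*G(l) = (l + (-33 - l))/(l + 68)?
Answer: 86928512/25 ≈ 3.4771e+6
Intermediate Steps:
G(l) = 33/(2*(68 + l)) (G(l) = -(l + (-33 - l))/(2*(l + 68)) = -(-33)/(2*(68 + l)) = 33/(2*(68 + l)))
E = -86928512/25 (E = (2654 - 9*18*(-1))*(33/(2*(68 + 7)) - 1235) = (2654 - 162*(-1))*((33/2)/75 - 1235) = (2654 + 162)*((33/2)*(1/75) - 1235) = 2816*(11/50 - 1235) = 2816*(-61739/50) = -86928512/25 ≈ -3.4771e+6)
-E = -1*(-86928512/25) = 86928512/25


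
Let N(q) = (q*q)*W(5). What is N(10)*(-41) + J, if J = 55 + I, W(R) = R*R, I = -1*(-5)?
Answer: -102440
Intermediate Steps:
I = 5
W(R) = R²
J = 60 (J = 55 + 5 = 60)
N(q) = 25*q² (N(q) = (q*q)*5² = q²*25 = 25*q²)
N(10)*(-41) + J = (25*10²)*(-41) + 60 = (25*100)*(-41) + 60 = 2500*(-41) + 60 = -102500 + 60 = -102440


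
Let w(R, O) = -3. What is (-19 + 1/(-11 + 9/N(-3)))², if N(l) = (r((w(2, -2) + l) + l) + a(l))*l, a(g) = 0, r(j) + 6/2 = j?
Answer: 674041/1849 ≈ 364.54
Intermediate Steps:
r(j) = -3 + j
N(l) = l*(-6 + 2*l) (N(l) = ((-3 + ((-3 + l) + l)) + 0)*l = ((-3 + (-3 + 2*l)) + 0)*l = ((-6 + 2*l) + 0)*l = (-6 + 2*l)*l = l*(-6 + 2*l))
(-19 + 1/(-11 + 9/N(-3)))² = (-19 + 1/(-11 + 9/((2*(-3)*(-3 - 3)))))² = (-19 + 1/(-11 + 9/((2*(-3)*(-6)))))² = (-19 + 1/(-11 + 9/36))² = (-19 + 1/(-11 + 9*(1/36)))² = (-19 + 1/(-11 + ¼))² = (-19 + 1/(-43/4))² = (-19 - 4/43)² = (-821/43)² = 674041/1849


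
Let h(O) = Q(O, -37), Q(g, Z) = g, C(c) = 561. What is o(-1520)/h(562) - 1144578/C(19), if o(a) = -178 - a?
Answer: -107083329/52547 ≈ -2037.9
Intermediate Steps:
h(O) = O
o(-1520)/h(562) - 1144578/C(19) = (-178 - 1*(-1520))/562 - 1144578/561 = (-178 + 1520)*(1/562) - 1144578*1/561 = 1342*(1/562) - 381526/187 = 671/281 - 381526/187 = -107083329/52547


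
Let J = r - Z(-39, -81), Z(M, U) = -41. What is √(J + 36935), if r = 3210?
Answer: √40186 ≈ 200.46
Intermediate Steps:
J = 3251 (J = 3210 - 1*(-41) = 3210 + 41 = 3251)
√(J + 36935) = √(3251 + 36935) = √40186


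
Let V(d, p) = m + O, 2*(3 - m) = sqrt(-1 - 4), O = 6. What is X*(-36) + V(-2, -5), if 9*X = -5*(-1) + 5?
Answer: -31 - I*sqrt(5)/2 ≈ -31.0 - 1.118*I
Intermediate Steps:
m = 3 - I*sqrt(5)/2 (m = 3 - sqrt(-1 - 4)/2 = 3 - I*sqrt(5)/2 ≈ 3.0 - 1.118*I)
V(d, p) = 9 - I*sqrt(5)/2 (V(d, p) = (3 - I*sqrt(5)/2) + 6 = 9 - I*sqrt(5)/2)
X = 10/9 (X = (-5*(-1) + 5)/9 = (5 + 5)/9 = (1/9)*10 = 10/9 ≈ 1.1111)
X*(-36) + V(-2, -5) = (10/9)*(-36) + (9 - I*sqrt(5)/2) = -40 + (9 - I*sqrt(5)/2) = -31 - I*sqrt(5)/2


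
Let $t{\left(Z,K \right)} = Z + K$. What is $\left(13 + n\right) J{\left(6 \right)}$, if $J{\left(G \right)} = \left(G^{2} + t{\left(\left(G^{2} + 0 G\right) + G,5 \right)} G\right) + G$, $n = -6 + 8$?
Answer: $4860$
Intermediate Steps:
$t{\left(Z,K \right)} = K + Z$
$n = 2$
$J{\left(G \right)} = G + G^{2} + G \left(5 + G + G^{2}\right)$ ($J{\left(G \right)} = \left(G^{2} + \left(5 + \left(\left(G^{2} + 0 G\right) + G\right)\right) G\right) + G = \left(G^{2} + \left(5 + \left(\left(G^{2} + 0\right) + G\right)\right) G\right) + G = \left(G^{2} + \left(5 + \left(G^{2} + G\right)\right) G\right) + G = \left(G^{2} + \left(5 + \left(G + G^{2}\right)\right) G\right) + G = \left(G^{2} + \left(5 + G + G^{2}\right) G\right) + G = \left(G^{2} + G \left(5 + G + G^{2}\right)\right) + G = G + G^{2} + G \left(5 + G + G^{2}\right)$)
$\left(13 + n\right) J{\left(6 \right)} = \left(13 + 2\right) 6 \left(6 + 6 + 6 \left(1 + 6\right)\right) = 15 \cdot 6 \left(6 + 6 + 6 \cdot 7\right) = 15 \cdot 6 \left(6 + 6 + 42\right) = 15 \cdot 6 \cdot 54 = 15 \cdot 324 = 4860$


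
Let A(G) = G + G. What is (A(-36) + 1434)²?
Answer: 1855044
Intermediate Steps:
A(G) = 2*G
(A(-36) + 1434)² = (2*(-36) + 1434)² = (-72 + 1434)² = 1362² = 1855044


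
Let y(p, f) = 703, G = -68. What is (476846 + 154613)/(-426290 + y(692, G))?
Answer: -631459/425587 ≈ -1.4837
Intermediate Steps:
(476846 + 154613)/(-426290 + y(692, G)) = (476846 + 154613)/(-426290 + 703) = 631459/(-425587) = 631459*(-1/425587) = -631459/425587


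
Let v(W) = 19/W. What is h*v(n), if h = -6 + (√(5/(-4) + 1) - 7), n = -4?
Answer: 247/4 - 19*I/8 ≈ 61.75 - 2.375*I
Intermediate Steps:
h = -13 + I/2 (h = -6 + (√(5*(-¼) + 1) - 7) = -6 + (√(-5/4 + 1) - 7) = -6 + (√(-¼) - 7) = -6 + (I/2 - 7) = -6 + (-7 + I/2) = -13 + I/2 ≈ -13.0 + 0.5*I)
h*v(n) = (-13 + I/2)*(19/(-4)) = (-13 + I/2)*(19*(-¼)) = (-13 + I/2)*(-19/4) = 247/4 - 19*I/8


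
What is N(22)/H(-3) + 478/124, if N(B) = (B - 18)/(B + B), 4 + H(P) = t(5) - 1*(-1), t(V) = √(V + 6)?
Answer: 1361/341 + √11/22 ≈ 4.1420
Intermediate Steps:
t(V) = √(6 + V)
H(P) = -3 + √11 (H(P) = -4 + (√(6 + 5) - 1*(-1)) = -4 + (√11 + 1) = -4 + (1 + √11) = -3 + √11)
N(B) = (-18 + B)/(2*B) (N(B) = (-18 + B)/((2*B)) = (-18 + B)*(1/(2*B)) = (-18 + B)/(2*B))
N(22)/H(-3) + 478/124 = ((½)*(-18 + 22)/22)/(-3 + √11) + 478/124 = ((½)*(1/22)*4)/(-3 + √11) + 478*(1/124) = 1/(11*(-3 + √11)) + 239/62 = 239/62 + 1/(11*(-3 + √11))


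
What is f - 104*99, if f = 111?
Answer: -10185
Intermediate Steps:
f - 104*99 = 111 - 104*99 = 111 - 10296 = -10185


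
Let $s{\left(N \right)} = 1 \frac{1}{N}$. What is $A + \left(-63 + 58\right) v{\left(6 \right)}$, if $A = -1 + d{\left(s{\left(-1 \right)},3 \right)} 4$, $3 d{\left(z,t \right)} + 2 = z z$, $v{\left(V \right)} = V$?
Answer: $- \frac{97}{3} \approx -32.333$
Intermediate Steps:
$s{\left(N \right)} = \frac{1}{N}$
$d{\left(z,t \right)} = - \frac{2}{3} + \frac{z^{2}}{3}$ ($d{\left(z,t \right)} = - \frac{2}{3} + \frac{z z}{3} = - \frac{2}{3} + \frac{z^{2}}{3}$)
$A = - \frac{7}{3}$ ($A = -1 + \left(- \frac{2}{3} + \frac{\left(\frac{1}{-1}\right)^{2}}{3}\right) 4 = -1 + \left(- \frac{2}{3} + \frac{\left(-1\right)^{2}}{3}\right) 4 = -1 + \left(- \frac{2}{3} + \frac{1}{3} \cdot 1\right) 4 = -1 + \left(- \frac{2}{3} + \frac{1}{3}\right) 4 = -1 - \frac{4}{3} = - \frac{7}{3} \approx -2.3333$)
$A + \left(-63 + 58\right) v{\left(6 \right)} = - \frac{7}{3} + \left(-63 + 58\right) 6 = - \frac{7}{3} - 30 = - \frac{97}{3}$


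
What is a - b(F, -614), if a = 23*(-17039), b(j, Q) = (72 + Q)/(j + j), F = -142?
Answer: -55649645/142 ≈ -3.9190e+5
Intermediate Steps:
b(j, Q) = (72 + Q)/(2*j) (b(j, Q) = (72 + Q)/((2*j)) = (72 + Q)*(1/(2*j)) = (72 + Q)/(2*j))
a = -391897
a - b(F, -614) = -391897 - (72 - 614)/(2*(-142)) = -391897 - (-1)*(-542)/(2*142) = -391897 - 1*271/142 = -391897 - 271/142 = -55649645/142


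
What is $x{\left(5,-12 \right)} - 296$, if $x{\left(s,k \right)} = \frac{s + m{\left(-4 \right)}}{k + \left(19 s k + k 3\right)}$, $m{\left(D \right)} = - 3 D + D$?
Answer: $- \frac{351661}{1188} \approx -296.01$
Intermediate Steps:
$m{\left(D \right)} = - 2 D$
$x{\left(s,k \right)} = \frac{8 + s}{4 k + 19 k s}$ ($x{\left(s,k \right)} = \frac{s - -8}{k + \left(19 s k + k 3\right)} = \frac{s + 8}{k + \left(19 k s + 3 k\right)} = \frac{8 + s}{k + \left(3 k + 19 k s\right)} = \frac{8 + s}{4 k + 19 k s}$)
$x{\left(5,-12 \right)} - 296 = \frac{8 + 5}{\left(-12\right) \left(4 + 19 \cdot 5\right)} - 296 = \left(- \frac{1}{12}\right) \frac{1}{4 + 95} \cdot 13 - 296 = \left(- \frac{1}{12}\right) \frac{1}{99} \cdot 13 - 296 = - \frac{13}{1188} - 296 = - \frac{351661}{1188}$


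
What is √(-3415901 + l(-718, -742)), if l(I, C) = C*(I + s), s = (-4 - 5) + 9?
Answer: I*√2883145 ≈ 1698.0*I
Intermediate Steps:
s = 0 (s = -9 + 9 = 0)
l(I, C) = C*I (l(I, C) = C*(I + 0) = C*I)
√(-3415901 + l(-718, -742)) = √(-3415901 - 742*(-718)) = √(-3415901 + 532756) = √(-2883145) = I*√2883145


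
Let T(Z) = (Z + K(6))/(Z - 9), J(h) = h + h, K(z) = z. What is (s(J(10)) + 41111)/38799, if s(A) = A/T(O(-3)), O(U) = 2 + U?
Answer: 41071/38799 ≈ 1.0586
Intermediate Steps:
J(h) = 2*h
T(Z) = (6 + Z)/(-9 + Z) (T(Z) = (Z + 6)/(Z - 9) = (6 + Z)/(-9 + Z))
s(A) = -2*A (s(A) = A/(((6 + (2 - 3))/(-9 + (2 - 3)))) = A/(((6 - 1)/(-9 - 1))) = A/((5/(-10))) = A/((-1/10*5)) = A/(-1/2) = A*(-2) = -2*A)
(s(J(10)) + 41111)/38799 = (-4*10 + 41111)/38799 = (-2*20 + 41111)*(1/38799) = (-40 + 41111)*(1/38799) = 41071*(1/38799) = 41071/38799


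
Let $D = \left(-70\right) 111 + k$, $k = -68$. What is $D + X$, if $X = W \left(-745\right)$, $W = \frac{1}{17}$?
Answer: $- \frac{133991}{17} \approx -7881.8$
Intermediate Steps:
$W = \frac{1}{17} \approx 0.058824$
$D = -7838$ ($D = \left(-70\right) 111 - 68 = -7770 - 68 = -7838$)
$X = - \frac{745}{17}$ ($X = \frac{1}{17} \left(-745\right) = - \frac{745}{17} \approx -43.824$)
$D + X = -7838 - \frac{745}{17} = - \frac{133991}{17}$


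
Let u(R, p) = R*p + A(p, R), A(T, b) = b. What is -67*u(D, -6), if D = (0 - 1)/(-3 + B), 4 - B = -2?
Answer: -335/3 ≈ -111.67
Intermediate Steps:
B = 6 (B = 4 - 1*(-2) = 4 + 2 = 6)
D = -⅓ (D = (0 - 1)/(-3 + 6) = -1/3 = -1*⅓ = -⅓ ≈ -0.33333)
u(R, p) = R + R*p (u(R, p) = R*p + R = R + R*p)
-67*u(D, -6) = -(-67)*(1 - 6)/3 = -(-67)*(-5)/3 = -67*5/3 = -335/3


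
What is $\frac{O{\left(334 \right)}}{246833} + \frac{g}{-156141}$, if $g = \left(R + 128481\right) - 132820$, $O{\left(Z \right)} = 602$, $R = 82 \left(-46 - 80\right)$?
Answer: $\frac{3715283825}{38540751453} \approx 0.096399$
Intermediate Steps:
$R = -10332$ ($R = 82 \left(-126\right) = -10332$)
$g = -14671$ ($g = \left(-10332 + 128481\right) - 132820 = 118149 - 132820 = -14671$)
$\frac{O{\left(334 \right)}}{246833} + \frac{g}{-156141} = \frac{602}{246833} - \frac{14671}{-156141} = 602 \cdot \frac{1}{246833} - - \frac{14671}{156141} = \frac{602}{246833} + \frac{14671}{156141} = \frac{3715283825}{38540751453}$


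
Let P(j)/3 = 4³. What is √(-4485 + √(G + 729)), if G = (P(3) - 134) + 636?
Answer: √(-4485 + √1423) ≈ 66.688*I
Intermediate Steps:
P(j) = 192 (P(j) = 3*4³ = 3*64 = 192)
G = 694 (G = (192 - 134) + 636 = 58 + 636 = 694)
√(-4485 + √(G + 729)) = √(-4485 + √(694 + 729)) = √(-4485 + √1423)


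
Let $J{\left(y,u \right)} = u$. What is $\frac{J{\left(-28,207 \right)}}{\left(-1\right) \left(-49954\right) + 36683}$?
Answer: $\frac{69}{28879} \approx 0.0023893$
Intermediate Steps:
$\frac{J{\left(-28,207 \right)}}{\left(-1\right) \left(-49954\right) + 36683} = \frac{207}{\left(-1\right) \left(-49954\right) + 36683} = \frac{207}{49954 + 36683} = \frac{207}{86637} = 207 \cdot \frac{1}{86637} = \frac{69}{28879}$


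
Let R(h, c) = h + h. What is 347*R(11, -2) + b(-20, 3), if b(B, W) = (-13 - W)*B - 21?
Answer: 7933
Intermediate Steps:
R(h, c) = 2*h
b(B, W) = -21 + B*(-13 - W) (b(B, W) = B*(-13 - W) - 21 = -21 + B*(-13 - W))
347*R(11, -2) + b(-20, 3) = 347*(2*11) + (-21 - 13*(-20) - 1*(-20)*3) = 347*22 + (-21 + 260 + 60) = 7634 + 299 = 7933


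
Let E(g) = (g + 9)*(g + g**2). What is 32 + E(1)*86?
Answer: 1752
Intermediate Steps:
E(g) = (9 + g)*(g + g**2)
32 + E(1)*86 = 32 + (1*(9 + 1**2 + 10*1))*86 = 32 + (1*(9 + 1 + 10))*86 = 32 + (1*20)*86 = 32 + 20*86 = 32 + 1720 = 1752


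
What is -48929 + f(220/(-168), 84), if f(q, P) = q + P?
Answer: -2051545/42 ≈ -48846.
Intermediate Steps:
f(q, P) = P + q
-48929 + f(220/(-168), 84) = -48929 + (84 + 220/(-168)) = -48929 + (84 + 220*(-1/168)) = -48929 + (84 - 55/42) = -48929 + 3473/42 = -2051545/42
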